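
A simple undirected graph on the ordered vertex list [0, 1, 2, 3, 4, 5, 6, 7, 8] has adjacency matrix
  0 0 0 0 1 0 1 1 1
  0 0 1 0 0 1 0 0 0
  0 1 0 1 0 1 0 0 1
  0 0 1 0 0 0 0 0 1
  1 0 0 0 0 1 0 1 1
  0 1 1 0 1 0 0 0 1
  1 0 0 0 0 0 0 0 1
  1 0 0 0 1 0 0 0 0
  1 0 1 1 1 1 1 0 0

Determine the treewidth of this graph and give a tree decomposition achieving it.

Treewidth 2.
One such decomposition:
Bags: B1 = {2, 5, 8}  B2 = {1, 2, 5}  B3 = {4, 5, 8}  B4 = {2, 3, 8}  B5 = {0, 4, 8}  B6 = {0, 6, 8}  B7 = {0, 4, 7}
Tree: B1–B2, B1–B3, B1–B4, B3–B5, B5–B6, B5–B7

Every bag has size at most 3, so the width is 3 − 1 = 2 and tw(G) ≤ 2. Conversely, {0, 4, 8} is a clique of size 3, and the vertices of any clique must share a bag in every tree decomposition; so some bag has ≥ 3 vertices and tw(G) ≥ 2. Therefore the treewidth is 2.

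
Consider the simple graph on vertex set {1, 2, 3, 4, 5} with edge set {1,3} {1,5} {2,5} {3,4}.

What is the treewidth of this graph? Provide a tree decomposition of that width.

The largest bag has 2 vertices, giving width 1; this decomposition certifies tw(G) ≤ 1. Since G has at least one edge (e.g. 4–3), it is not an edgeless graph, so tw(G) ≥ 1. The upper and lower bounds meet at 1, so that is the treewidth.

Treewidth 1.
One such decomposition:
Bags: B1 = {3, 4}  B2 = {1, 3}  B3 = {1, 5}  B4 = {2, 5}
Tree: B1–B2, B2–B3, B3–B4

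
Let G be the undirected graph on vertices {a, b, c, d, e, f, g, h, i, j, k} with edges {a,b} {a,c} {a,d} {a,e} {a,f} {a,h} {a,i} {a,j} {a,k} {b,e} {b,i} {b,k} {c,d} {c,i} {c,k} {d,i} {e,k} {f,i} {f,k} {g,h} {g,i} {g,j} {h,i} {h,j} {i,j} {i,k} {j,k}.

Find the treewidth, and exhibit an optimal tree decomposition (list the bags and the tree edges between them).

Each bag holds 4 vertices, so the decomposition has width 3, which upper-bounds the treewidth. On the other hand G contains the 4-clique {a, b, e, k}. A clique must lie in a single bag of any decomposition, so no decomposition can have width below 3. Therefore the treewidth is 3.

Treewidth 3.
One such decomposition:
Bags: B1 = {a, h, i, j}  B2 = {a, i, j, k}  B3 = {g, h, i, j}  B4 = {a, b, i, k}  B5 = {a, c, i, k}  B6 = {a, f, i, k}  B7 = {a, c, d, i}  B8 = {a, b, e, k}
Tree: B1–B2, B1–B3, B2–B4, B2–B5, B4–B6, B5–B7, B4–B8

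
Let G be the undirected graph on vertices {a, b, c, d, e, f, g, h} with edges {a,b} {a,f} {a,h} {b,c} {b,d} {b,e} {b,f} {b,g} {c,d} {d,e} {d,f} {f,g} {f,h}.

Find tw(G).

2

A width-2 tree decomposition is:
Bags: B1 = {a, b, f}  B2 = {b, f, g}  B3 = {b, d, f}  B4 = {b, d, e}  B5 = {a, f, h}  B6 = {b, c, d}
Tree: B1–B2, B1–B3, B3–B4, B1–B5, B3–B6
The largest bag has 3 vertices, giving width 2; this decomposition certifies tw(G) ≤ 2. Conversely, {a, f, h} is a clique of size 3, and the vertices of any clique must share a bag in every tree decomposition; so some bag has ≥ 3 vertices and tw(G) ≥ 2. Therefore the treewidth is 2.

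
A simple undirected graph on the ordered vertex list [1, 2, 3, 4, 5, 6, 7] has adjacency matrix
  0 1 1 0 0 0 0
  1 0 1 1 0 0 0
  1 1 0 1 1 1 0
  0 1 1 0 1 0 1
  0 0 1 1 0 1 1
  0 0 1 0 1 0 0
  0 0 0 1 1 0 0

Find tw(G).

A width-2 tree decomposition is:
Bags: B1 = {2, 3, 4}  B2 = {3, 4, 5}  B3 = {4, 5, 7}  B4 = {3, 5, 6}  B5 = {1, 2, 3}
Tree: B1–B2, B2–B3, B2–B4, B1–B5
Each bag holds 3 vertices, so the decomposition has width 2, which upper-bounds the treewidth. Conversely, {1, 2, 3} is a clique of size 3, and the vertices of any clique must share a bag in every tree decomposition; so some bag has ≥ 3 vertices and tw(G) ≥ 2. The upper and lower bounds meet at 2, so that is the treewidth.

2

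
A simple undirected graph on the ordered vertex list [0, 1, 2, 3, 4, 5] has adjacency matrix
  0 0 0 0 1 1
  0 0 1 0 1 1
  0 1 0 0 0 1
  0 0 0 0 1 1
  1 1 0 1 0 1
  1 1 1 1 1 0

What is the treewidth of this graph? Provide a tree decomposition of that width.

Treewidth 2.
One optimal decomposition is:
Bags: B1 = {1, 4, 5}  B2 = {1, 2, 5}  B3 = {3, 4, 5}  B4 = {0, 4, 5}
Tree: B1–B2, B1–B3, B3–B4

Every bag has size at most 3, so the width is 3 − 1 = 2 and tw(G) ≤ 2. Conversely, {1, 2, 5} is a clique of size 3, and the vertices of any clique must share a bag in every tree decomposition; so some bag has ≥ 3 vertices and tw(G) ≥ 2. The upper and lower bounds meet at 2, so that is the treewidth.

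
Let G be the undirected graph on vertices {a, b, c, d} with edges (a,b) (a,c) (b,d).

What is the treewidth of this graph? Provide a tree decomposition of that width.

Treewidth 1.
One such decomposition:
Bags: B1 = {a, b}  B2 = {b, d}  B3 = {a, c}
Tree: B1–B2, B1–B3

Every bag has size at most 2, so the width is 2 − 1 = 1 and tw(G) ≤ 1. Since G has at least one edge (e.g. a–b), it is not an edgeless graph, so tw(G) ≥ 1. Combining the bounds, tw(G) = 1.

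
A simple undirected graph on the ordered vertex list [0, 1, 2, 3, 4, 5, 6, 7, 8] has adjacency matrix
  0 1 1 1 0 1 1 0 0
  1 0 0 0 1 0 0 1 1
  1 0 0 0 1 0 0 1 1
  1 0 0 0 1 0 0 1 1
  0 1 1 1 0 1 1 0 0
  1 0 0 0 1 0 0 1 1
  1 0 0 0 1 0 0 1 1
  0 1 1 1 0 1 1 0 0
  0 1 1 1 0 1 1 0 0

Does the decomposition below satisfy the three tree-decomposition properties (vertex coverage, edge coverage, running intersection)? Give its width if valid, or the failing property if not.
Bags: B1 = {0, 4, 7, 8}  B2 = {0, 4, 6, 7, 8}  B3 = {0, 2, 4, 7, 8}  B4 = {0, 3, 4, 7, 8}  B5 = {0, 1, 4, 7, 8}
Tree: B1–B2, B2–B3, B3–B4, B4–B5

A tree decomposition must satisfy three properties: every vertex lies in some bag; for every edge, both endpoints lie together in some bag; and for every vertex, the bags containing it form a connected subtree. Here vertex 5 appears in no bag, so the decomposition is invalid.

No — vertex 5 appears in no bag.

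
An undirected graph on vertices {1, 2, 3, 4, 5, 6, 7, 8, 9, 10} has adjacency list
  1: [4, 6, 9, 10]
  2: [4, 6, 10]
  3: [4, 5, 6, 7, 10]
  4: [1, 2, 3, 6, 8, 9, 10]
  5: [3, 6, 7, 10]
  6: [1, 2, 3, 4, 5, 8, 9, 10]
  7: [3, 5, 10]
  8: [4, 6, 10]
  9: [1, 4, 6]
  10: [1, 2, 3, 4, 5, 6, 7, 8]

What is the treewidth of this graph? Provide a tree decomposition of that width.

Every bag has size at most 4, so the width is 4 − 1 = 3 and tw(G) ≤ 3. For the lower bound, the 4 vertices {1, 4, 6, 9} are pairwise adjacent, and any tree decomposition puts a clique entirely inside one bag — forcing width ≥ 3. Combining the bounds, tw(G) = 3.

Treewidth 3.
One such decomposition:
Bags: B1 = {2, 4, 6, 10}  B2 = {1, 4, 6, 10}  B3 = {1, 4, 6, 9}  B4 = {3, 4, 6, 10}  B5 = {3, 5, 6, 10}  B6 = {4, 6, 8, 10}  B7 = {3, 5, 7, 10}
Tree: B1–B2, B2–B3, B2–B4, B4–B5, B2–B6, B5–B7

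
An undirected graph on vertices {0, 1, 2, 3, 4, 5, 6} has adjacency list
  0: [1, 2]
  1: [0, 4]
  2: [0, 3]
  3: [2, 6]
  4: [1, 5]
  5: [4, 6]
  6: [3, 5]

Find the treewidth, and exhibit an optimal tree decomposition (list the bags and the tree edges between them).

The largest bag has 3 vertices, giving width 2; this decomposition certifies tw(G) ≤ 2. For the lower bound, G contains the cycle 3–2–0–1–4–5–6–3, so G is not a forest; only forests have treewidth ≤ 1, hence tw(G) ≥ 2. Combining the bounds, tw(G) = 2.

Treewidth 2.
One optimal decomposition is:
Bags: B1 = {0, 2, 3}  B2 = {0, 1, 3}  B3 = {1, 3, 4}  B4 = {3, 4, 5}  B5 = {3, 5, 6}
Tree: B1–B2, B2–B3, B3–B4, B4–B5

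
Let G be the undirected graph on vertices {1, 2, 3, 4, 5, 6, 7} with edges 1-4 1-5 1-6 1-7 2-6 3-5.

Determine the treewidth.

A width-1 tree decomposition is:
Bags: B1 = {2, 6}  B2 = {1, 6}  B3 = {1, 5}  B4 = {3, 5}  B5 = {1, 4}  B6 = {1, 7}
Tree: B1–B2, B2–B3, B3–B4, B3–B5, B3–B6
The largest bag has 2 vertices, giving width 1; this decomposition certifies tw(G) ≤ 1. G has an edge, so its treewidth is at least 1. Hence tw(G) = 1 exactly.

1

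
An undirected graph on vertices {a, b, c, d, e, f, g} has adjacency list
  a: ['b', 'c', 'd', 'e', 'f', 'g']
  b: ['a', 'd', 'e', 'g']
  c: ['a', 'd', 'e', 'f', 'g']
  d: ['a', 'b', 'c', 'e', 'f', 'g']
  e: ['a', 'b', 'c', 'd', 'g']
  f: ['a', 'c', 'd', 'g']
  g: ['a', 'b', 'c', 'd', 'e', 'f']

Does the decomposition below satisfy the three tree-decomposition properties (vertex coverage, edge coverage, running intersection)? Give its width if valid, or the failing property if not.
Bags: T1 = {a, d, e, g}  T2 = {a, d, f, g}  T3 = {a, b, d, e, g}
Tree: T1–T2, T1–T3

A tree decomposition must satisfy three properties: every vertex lies in some bag; for every edge, both endpoints lie together in some bag; and for every vertex, the bags containing it form a connected subtree. Here vertex c appears in no bag, so the decomposition is invalid.

No — vertex c appears in no bag.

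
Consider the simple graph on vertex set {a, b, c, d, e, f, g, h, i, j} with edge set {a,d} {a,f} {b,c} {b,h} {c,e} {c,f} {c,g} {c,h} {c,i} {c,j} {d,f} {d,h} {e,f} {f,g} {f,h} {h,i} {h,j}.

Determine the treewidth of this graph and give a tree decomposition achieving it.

Each bag holds 3 vertices, so the decomposition has width 2, which upper-bounds the treewidth. On the other hand G contains the 3-clique {d, f, h}. A clique must lie in a single bag of any decomposition, so no decomposition can have width below 2. Hence tw(G) = 2 exactly.

Treewidth 2.
One such decomposition:
Bags: B1 = {d, f, h}  B2 = {c, f, h}  B3 = {b, c, h}  B4 = {c, e, f}  B5 = {a, d, f}  B6 = {c, h, i}  B7 = {c, h, j}  B8 = {c, f, g}
Tree: B1–B2, B2–B3, B2–B4, B1–B5, B3–B6, B2–B7, B2–B8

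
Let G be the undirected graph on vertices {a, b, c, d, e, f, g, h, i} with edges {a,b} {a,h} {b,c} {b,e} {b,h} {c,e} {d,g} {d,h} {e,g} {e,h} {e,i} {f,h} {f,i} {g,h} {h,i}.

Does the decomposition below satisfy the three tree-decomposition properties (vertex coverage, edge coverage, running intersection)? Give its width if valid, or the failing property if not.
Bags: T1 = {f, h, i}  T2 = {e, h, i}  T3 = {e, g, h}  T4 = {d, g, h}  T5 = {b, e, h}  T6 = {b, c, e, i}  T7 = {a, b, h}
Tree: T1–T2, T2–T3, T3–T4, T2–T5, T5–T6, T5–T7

A tree decomposition must satisfy three properties: every vertex lies in some bag; for every edge, both endpoints lie together in some bag; and for every vertex, the bags containing it form a connected subtree. Here bags containing vertex i are not connected in the tree, so the decomposition is invalid.

No — bags containing vertex i are not connected in the tree.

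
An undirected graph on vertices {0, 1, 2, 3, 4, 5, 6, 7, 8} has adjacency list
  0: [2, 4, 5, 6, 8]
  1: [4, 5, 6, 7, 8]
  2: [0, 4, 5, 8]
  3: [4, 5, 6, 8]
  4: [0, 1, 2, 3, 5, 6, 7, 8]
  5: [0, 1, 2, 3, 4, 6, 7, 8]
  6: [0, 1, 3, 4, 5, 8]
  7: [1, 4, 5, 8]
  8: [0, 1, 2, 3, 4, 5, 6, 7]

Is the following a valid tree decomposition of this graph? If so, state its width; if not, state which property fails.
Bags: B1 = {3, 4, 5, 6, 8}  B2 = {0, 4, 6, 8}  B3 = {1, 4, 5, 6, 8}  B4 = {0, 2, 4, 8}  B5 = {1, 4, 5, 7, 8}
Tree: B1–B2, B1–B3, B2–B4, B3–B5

No — edge (5,0) lies in no bag.

A tree decomposition must satisfy three properties: every vertex lies in some bag; for every edge, both endpoints lie together in some bag; and for every vertex, the bags containing it form a connected subtree. Here edge (5,0) lies in no bag, so the decomposition is invalid.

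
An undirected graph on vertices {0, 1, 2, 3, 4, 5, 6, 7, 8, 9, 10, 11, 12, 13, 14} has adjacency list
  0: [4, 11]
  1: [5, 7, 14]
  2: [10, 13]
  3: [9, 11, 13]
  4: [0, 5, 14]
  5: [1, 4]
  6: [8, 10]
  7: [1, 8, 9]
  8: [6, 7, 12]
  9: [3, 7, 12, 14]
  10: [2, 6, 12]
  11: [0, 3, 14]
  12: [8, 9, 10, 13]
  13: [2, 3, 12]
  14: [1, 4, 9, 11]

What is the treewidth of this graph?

A width-3 tree decomposition is:
Bags: B1 = {2, 6, 10, 13}  B2 = {6, 10, 12, 13}  B3 = {6, 8, 12, 13}  B4 = {3, 8, 12, 13}  B5 = {3, 8, 9, 12}  B6 = {3, 7, 8, 9}  B7 = {3, 7, 9, 11}  B8 = {7, 9, 11, 14}  B9 = {1, 7, 11, 14}  B10 = {0, 1, 11, 14}  B11 = {0, 1, 4, 14}  B12 = {0, 1, 4, 5}
Tree: B1–B2, B2–B3, B3–B4, B4–B5, B5–B6, B6–B7, B7–B8, B8–B9, B9–B10, B10–B11, B11–B12
Each bag holds 4 vertices, so the decomposition has width 3, which upper-bounds the treewidth. For the lower bound: the 4 vertex sets {2,6,10}, {13}, {12}, {3,7,8,9} are disjoint, each induces a connected subgraph, and every pair is joined by at least one edge of G. Contracting each set to a single vertex therefore yields K_{4} as a minor, and since treewidth is minor-monotone, tw(G) ≥ tw(K_{4}) = 3. Hence tw(G) = 3 exactly.

3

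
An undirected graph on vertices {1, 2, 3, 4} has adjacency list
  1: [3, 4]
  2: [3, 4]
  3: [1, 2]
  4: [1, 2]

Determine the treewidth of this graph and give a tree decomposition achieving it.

Treewidth 2.
One optimal decomposition is:
Bags: B1 = {1, 3, 4}  B2 = {2, 3, 4}
Tree: B1–B2

Each bag holds 3 vertices, so the decomposition has width 2, which upper-bounds the treewidth. The edges 4–1–3–2–4 form a cycle, so G is not a tree and its treewidth is at least 2. Combining the bounds, tw(G) = 2.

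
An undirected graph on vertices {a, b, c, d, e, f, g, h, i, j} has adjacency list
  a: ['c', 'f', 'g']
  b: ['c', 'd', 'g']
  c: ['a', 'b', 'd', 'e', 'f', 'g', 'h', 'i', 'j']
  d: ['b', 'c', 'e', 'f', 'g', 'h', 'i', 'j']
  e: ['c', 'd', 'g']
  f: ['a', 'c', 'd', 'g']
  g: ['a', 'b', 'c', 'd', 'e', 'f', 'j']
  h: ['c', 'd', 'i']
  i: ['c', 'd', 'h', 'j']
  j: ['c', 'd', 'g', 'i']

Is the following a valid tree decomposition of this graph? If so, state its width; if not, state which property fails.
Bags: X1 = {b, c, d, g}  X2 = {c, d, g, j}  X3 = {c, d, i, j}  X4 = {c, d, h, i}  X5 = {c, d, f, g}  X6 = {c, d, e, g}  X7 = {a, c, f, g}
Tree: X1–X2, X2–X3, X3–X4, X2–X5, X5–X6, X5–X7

Yes; width 3.

Checking the three conditions: (i) the bags cover all of {a, b, c, d, e, f, g, h, i, j}; (ii) for each edge, some bag contains both endpoints; (iii) the bags containing any fixed vertex form a subtree. All hold, so the decomposition is valid with width 4 − 1 = 3.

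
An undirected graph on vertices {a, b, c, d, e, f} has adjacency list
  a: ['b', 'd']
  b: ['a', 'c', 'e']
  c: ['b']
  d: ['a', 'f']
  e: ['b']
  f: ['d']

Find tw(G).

A width-1 tree decomposition is:
Bags: B1 = {a, d}  B2 = {d, f}  B3 = {a, b}  B4 = {b, c}  B5 = {b, e}
Tree: B1–B2, B1–B3, B3–B4, B3–B5
The largest bag has 2 vertices, giving width 1; this decomposition certifies tw(G) ≤ 1. G has an edge, so its treewidth is at least 1. Therefore the treewidth is 1.

1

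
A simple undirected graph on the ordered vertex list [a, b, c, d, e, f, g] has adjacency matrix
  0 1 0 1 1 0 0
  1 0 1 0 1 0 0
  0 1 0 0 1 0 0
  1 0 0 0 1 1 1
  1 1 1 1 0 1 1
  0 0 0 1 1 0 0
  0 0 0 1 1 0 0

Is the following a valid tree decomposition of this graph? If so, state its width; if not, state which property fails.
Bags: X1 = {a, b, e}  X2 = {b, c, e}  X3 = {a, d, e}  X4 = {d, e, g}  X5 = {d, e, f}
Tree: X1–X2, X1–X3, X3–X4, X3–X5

Yes; width 2.

Every vertex of G appears in some bag (union = {a, b, c, d, e, f, g}); every edge is covered by a bag; and for each vertex v the set of bags containing v is connected in the bag tree. The decomposition is therefore valid. The largest bag has 3 vertices, so the width is 2.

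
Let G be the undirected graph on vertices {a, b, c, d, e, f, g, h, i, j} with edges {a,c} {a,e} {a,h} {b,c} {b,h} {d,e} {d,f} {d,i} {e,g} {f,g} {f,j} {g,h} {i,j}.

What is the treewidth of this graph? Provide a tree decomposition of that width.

Treewidth 2.
One such decomposition:
Bags: B1 = {f, i, j}  B2 = {d, f, i}  B3 = {d, f, g}  B4 = {d, e, g}  B5 = {e, g, h}  B6 = {a, e, h}  B7 = {a, b, h}  B8 = {a, b, c}
Tree: B1–B2, B2–B3, B3–B4, B4–B5, B5–B6, B6–B7, B7–B8

The largest bag has 3 vertices, giving width 2; this decomposition certifies tw(G) ≤ 2. Since j–i–d–f–j is a cycle in G, G is not acyclic. Forests are exactly the graphs of treewidth ≤ 1, so tw(G) ≥ 2. Combining the bounds, tw(G) = 2.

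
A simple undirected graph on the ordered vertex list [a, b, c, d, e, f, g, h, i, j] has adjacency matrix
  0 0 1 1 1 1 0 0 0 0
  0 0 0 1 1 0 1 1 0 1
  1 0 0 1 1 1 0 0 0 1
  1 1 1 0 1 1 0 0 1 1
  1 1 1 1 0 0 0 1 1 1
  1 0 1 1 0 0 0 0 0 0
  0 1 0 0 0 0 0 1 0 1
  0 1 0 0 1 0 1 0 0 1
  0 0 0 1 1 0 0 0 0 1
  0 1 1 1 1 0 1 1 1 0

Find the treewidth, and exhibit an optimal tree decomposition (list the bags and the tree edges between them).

Treewidth 3.
One optimal decomposition is:
Bags: B1 = {b, d, e, j}  B2 = {c, d, e, j}  B3 = {b, e, h, j}  B4 = {a, c, d, e}  B5 = {b, g, h, j}  B6 = {d, e, i, j}  B7 = {a, c, d, f}
Tree: B1–B2, B1–B3, B2–B4, B3–B5, B1–B6, B4–B7

The largest bag has 4 vertices, giving width 3; this decomposition certifies tw(G) ≤ 3. For the lower bound, the 4 vertices {c, d, e, j} are pairwise adjacent, and any tree decomposition puts a clique entirely inside one bag — forcing width ≥ 3. The upper and lower bounds meet at 3, so that is the treewidth.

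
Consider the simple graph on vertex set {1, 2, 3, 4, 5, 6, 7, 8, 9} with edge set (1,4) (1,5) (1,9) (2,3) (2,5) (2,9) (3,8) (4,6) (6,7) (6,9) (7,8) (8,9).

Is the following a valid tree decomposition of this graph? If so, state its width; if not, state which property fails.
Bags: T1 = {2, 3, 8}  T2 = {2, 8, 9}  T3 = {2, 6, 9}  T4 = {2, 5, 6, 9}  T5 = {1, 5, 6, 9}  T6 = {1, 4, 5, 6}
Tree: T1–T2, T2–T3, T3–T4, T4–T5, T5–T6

A tree decomposition must satisfy three properties: every vertex lies in some bag; for every edge, both endpoints lie together in some bag; and for every vertex, the bags containing it form a connected subtree. Here vertex 7 appears in no bag, so the decomposition is invalid.

No — vertex 7 appears in no bag.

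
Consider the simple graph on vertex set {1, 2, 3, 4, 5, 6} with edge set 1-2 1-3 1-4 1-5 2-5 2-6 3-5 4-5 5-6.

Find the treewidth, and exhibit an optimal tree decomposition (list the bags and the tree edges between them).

Treewidth 2.
Bags: B1 = {1, 4, 5}  B2 = {1, 3, 5}  B3 = {1, 2, 5}  B4 = {2, 5, 6}
Tree: B1–B2, B1–B3, B3–B4

Every bag has size at most 3, so the width is 3 − 1 = 2 and tw(G) ≤ 2. For the lower bound, the 3 vertices {1, 2, 5} are pairwise adjacent, and any tree decomposition puts a clique entirely inside one bag — forcing width ≥ 2. The upper and lower bounds meet at 2, so that is the treewidth.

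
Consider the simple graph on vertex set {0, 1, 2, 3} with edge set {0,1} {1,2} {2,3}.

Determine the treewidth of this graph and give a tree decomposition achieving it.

Treewidth 1.
One optimal decomposition is:
Bags: B1 = {0, 1}  B2 = {1, 2}  B3 = {2, 3}
Tree: B1–B2, B2–B3

The largest bag has 2 vertices, giving width 1; this decomposition certifies tw(G) ≤ 1. Any graph with an edge has treewidth ≥ 1, and G has the edge 0–1. The upper and lower bounds meet at 1, so that is the treewidth.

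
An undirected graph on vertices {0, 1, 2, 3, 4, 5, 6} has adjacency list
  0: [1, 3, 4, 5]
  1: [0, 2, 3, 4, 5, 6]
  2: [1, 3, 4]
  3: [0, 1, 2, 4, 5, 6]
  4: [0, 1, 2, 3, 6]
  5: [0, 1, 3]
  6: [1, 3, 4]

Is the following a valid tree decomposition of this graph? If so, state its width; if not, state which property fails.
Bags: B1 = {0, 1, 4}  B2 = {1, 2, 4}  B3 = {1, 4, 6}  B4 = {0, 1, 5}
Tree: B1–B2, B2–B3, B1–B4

No — vertex 3 appears in no bag.

A tree decomposition must satisfy three properties: every vertex lies in some bag; for every edge, both endpoints lie together in some bag; and for every vertex, the bags containing it form a connected subtree. Here vertex 3 appears in no bag, so the decomposition is invalid.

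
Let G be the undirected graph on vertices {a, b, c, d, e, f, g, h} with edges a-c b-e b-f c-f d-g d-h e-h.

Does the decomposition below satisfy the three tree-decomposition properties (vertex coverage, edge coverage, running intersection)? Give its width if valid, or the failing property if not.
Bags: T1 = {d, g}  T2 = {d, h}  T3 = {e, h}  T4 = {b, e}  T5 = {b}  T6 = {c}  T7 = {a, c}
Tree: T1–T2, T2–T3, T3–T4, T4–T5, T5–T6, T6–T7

No — vertex f appears in no bag.

A tree decomposition must satisfy three properties: every vertex lies in some bag; for every edge, both endpoints lie together in some bag; and for every vertex, the bags containing it form a connected subtree. Here vertex f appears in no bag, so the decomposition is invalid.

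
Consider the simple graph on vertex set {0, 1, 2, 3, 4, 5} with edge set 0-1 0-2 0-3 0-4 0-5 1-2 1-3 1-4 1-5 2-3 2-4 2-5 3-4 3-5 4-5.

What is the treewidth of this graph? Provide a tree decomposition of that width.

A single bag containing all 6 vertices is trivially a valid decomposition of width 5. For the lower bound, the 6 vertices {0, 1, 2, 3, 4, 5} are pairwise adjacent, and any tree decomposition puts a clique entirely inside one bag — forcing width ≥ 5. Hence tw(G) = 5 exactly.

Treewidth 5.
One such decomposition:
Bags: B1 = {0, 1, 2, 3, 4, 5}
Tree: (single bag)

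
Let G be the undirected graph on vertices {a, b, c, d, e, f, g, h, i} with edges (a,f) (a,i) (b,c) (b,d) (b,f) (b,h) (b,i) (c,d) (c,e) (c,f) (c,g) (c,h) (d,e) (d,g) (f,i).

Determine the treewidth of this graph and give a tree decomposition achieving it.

Every bag has size at most 3, so the width is 3 − 1 = 2 and tw(G) ≤ 2. Conversely, {c, d, g} is a clique of size 3, and the vertices of any clique must share a bag in every tree decomposition; so some bag has ≥ 3 vertices and tw(G) ≥ 2. Combining the bounds, tw(G) = 2.

Treewidth 2.
One such decomposition:
Bags: B1 = {b, c, f}  B2 = {b, c, d}  B3 = {c, d, e}  B4 = {b, f, i}  B5 = {c, d, g}  B6 = {a, f, i}  B7 = {b, c, h}
Tree: B1–B2, B2–B3, B1–B4, B2–B5, B4–B6, B1–B7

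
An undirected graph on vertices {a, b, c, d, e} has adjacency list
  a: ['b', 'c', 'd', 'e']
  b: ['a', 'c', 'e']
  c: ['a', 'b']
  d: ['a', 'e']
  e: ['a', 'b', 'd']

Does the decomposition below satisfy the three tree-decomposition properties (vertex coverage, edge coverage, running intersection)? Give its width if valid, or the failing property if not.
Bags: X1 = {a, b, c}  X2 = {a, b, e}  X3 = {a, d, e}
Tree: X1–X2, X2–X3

Yes; width 2.

Every vertex of G appears in some bag (union = {a, b, c, d, e}); every edge is covered by a bag; and for each vertex v the set of bags containing v is connected in the bag tree. The decomposition is therefore valid. The largest bag has 3 vertices, so the width is 2.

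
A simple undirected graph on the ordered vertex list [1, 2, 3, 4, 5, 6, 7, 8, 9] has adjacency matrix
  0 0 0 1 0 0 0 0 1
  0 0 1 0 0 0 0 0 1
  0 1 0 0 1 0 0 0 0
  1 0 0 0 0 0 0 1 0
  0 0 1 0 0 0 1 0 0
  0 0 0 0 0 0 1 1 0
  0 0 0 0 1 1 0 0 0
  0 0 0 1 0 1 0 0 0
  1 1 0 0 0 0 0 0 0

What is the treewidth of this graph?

2

A width-2 tree decomposition is:
Bags: B1 = {1, 2, 9}  B2 = {1, 2, 4}  B3 = {2, 4, 8}  B4 = {2, 6, 8}  B5 = {2, 6, 7}  B6 = {2, 5, 7}  B7 = {2, 3, 5}
Tree: B1–B2, B2–B3, B3–B4, B4–B5, B5–B6, B6–B7
Each bag holds 3 vertices, so the decomposition has width 2, which upper-bounds the treewidth. The edges 2–9–1–4–8–6–7–5–3–2 form a cycle, so G is not a tree and its treewidth is at least 2. The upper and lower bounds meet at 2, so that is the treewidth.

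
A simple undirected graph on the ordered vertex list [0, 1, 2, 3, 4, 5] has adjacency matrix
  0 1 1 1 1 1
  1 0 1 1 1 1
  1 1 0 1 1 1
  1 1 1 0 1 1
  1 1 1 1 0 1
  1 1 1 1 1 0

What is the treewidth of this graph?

5

A width-5 tree decomposition is:
Bags: B1 = {0, 1, 2, 3, 4, 5}
Tree: (single bag)
With just one bag of size 6, the width is 6 − 1 = 5, so tw(G) ≤ 5. For the lower bound, the 6 vertices {0, 1, 2, 3, 4, 5} are pairwise adjacent, and any tree decomposition puts a clique entirely inside one bag — forcing width ≥ 5. Hence tw(G) = 5 exactly.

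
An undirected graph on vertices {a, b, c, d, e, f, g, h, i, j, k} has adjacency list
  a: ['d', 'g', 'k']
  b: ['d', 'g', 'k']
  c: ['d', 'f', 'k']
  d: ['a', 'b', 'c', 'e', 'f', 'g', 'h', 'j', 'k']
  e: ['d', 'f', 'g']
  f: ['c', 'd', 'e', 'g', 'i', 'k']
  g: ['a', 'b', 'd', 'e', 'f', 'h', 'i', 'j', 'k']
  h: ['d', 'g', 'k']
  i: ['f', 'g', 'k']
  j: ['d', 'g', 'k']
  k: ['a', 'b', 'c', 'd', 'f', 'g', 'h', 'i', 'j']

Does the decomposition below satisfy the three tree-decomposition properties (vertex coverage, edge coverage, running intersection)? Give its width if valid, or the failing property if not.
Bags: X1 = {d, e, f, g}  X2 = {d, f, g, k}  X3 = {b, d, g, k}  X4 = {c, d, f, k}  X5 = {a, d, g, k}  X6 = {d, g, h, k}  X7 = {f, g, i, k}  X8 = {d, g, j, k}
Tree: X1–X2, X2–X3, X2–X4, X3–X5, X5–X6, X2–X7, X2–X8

Every vertex of G appears in some bag (union = {a, b, c, d, e, f, g, h, i, j, k}); every edge is covered by a bag; and for each vertex v the set of bags containing v is connected in the bag tree. The decomposition is therefore valid. The largest bag has 4 vertices, so the width is 3.

Yes; width 3.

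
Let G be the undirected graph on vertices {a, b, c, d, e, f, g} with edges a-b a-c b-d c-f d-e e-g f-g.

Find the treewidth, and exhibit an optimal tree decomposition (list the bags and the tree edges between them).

Each bag holds 3 vertices, so the decomposition has width 2, which upper-bounds the treewidth. For the lower bound, G contains the cycle a–b–d–e–g–f–c–a, so G is not a forest; only forests have treewidth ≤ 1, hence tw(G) ≥ 2. Hence tw(G) = 2 exactly.

Treewidth 2.
One optimal decomposition is:
Bags: B1 = {a, b, d}  B2 = {a, d, e}  B3 = {a, e, g}  B4 = {a, f, g}  B5 = {a, c, f}
Tree: B1–B2, B2–B3, B3–B4, B4–B5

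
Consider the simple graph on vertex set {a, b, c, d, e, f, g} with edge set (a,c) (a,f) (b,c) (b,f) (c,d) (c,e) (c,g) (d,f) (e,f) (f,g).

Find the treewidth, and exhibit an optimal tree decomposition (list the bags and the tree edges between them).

Treewidth 2.
One optimal decomposition is:
Bags: B1 = {c, f, g}  B2 = {c, e, f}  B3 = {b, c, f}  B4 = {a, c, f}  B5 = {c, d, f}
Tree: B1–B2, B2–B3, B3–B4, B4–B5

Each bag holds 3 vertices, so the decomposition has width 2, which upper-bounds the treewidth. For the lower bound, G contains the cycle c–g–f–e–c, so G is not a forest; only forests have treewidth ≤ 1, hence tw(G) ≥ 2. Combining the bounds, tw(G) = 2.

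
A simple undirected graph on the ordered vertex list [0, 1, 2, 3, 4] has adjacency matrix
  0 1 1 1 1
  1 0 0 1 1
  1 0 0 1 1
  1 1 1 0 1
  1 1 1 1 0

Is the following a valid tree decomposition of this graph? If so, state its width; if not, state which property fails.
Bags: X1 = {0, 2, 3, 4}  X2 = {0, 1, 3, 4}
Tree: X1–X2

Every vertex of G appears in some bag (union = {0, 1, 2, 3, 4}); every edge is covered by a bag; and for each vertex v the set of bags containing v is connected in the bag tree. The decomposition is therefore valid. The largest bag has 4 vertices, so the width is 3.

Yes; width 3.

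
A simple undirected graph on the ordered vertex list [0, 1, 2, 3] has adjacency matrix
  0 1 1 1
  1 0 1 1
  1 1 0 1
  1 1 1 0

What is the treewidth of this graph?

A width-3 tree decomposition is:
Bags: B1 = {0, 1, 2, 3}
Tree: (single bag)
With just one bag of size 4, the width is 4 − 1 = 3, so tw(G) ≤ 3. For the lower bound, the 4 vertices {0, 1, 2, 3} are pairwise adjacent, and any tree decomposition puts a clique entirely inside one bag — forcing width ≥ 3. Combining the bounds, tw(G) = 3.

3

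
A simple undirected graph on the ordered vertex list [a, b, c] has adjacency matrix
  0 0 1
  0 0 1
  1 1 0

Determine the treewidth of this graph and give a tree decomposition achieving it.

Every bag has size at most 2, so the width is 2 − 1 = 1 and tw(G) ≤ 1. Any graph with an edge has treewidth ≥ 1, and G has the edge c–a. Combining the bounds, tw(G) = 1.

Treewidth 1.
One such decomposition:
Bags: B1 = {a, c}  B2 = {b, c}
Tree: B1–B2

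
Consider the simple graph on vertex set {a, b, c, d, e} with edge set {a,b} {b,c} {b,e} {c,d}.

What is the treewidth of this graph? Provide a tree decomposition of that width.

Every bag has size at most 2, so the width is 2 − 1 = 1 and tw(G) ≤ 1. Any graph with an edge has treewidth ≥ 1, and G has the edge b–a. Therefore the treewidth is 1.

Treewidth 1.
Bags: B1 = {a, b}  B2 = {b, e}  B3 = {b, c}  B4 = {c, d}
Tree: B1–B2, B1–B3, B3–B4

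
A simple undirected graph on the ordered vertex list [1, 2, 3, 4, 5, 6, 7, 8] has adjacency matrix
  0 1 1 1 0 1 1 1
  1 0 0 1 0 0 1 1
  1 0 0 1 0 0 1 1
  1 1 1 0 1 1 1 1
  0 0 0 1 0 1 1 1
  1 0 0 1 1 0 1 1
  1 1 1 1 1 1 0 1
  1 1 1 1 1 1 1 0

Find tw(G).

A width-4 tree decomposition is:
Bags: B1 = {1, 4, 6, 7, 8}  B2 = {4, 5, 6, 7, 8}  B3 = {1, 2, 4, 7, 8}  B4 = {1, 3, 4, 7, 8}
Tree: B1–B2, B1–B3, B3–B4
The largest bag has 5 vertices, giving width 4; this decomposition certifies tw(G) ≤ 4. On the other hand G contains the 5-clique {1, 2, 4, 7, 8}. A clique must lie in a single bag of any decomposition, so no decomposition can have width below 4. The upper and lower bounds meet at 4, so that is the treewidth.

4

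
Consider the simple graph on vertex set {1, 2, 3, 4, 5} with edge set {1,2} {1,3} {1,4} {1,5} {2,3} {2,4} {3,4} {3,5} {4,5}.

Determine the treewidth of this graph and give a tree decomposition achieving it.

Each bag holds 4 vertices, so the decomposition has width 3, which upper-bounds the treewidth. For the lower bound, the 4 vertices {1, 2, 3, 4} are pairwise adjacent, and any tree decomposition puts a clique entirely inside one bag — forcing width ≥ 3. The upper and lower bounds meet at 3, so that is the treewidth.

Treewidth 3.
Bags: B1 = {1, 2, 3, 4}  B2 = {1, 3, 4, 5}
Tree: B1–B2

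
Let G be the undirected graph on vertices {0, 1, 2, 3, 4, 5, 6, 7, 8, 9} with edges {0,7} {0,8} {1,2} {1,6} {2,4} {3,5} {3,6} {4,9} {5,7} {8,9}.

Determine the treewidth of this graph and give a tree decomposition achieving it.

Every bag has size at most 3, so the width is 3 − 1 = 2 and tw(G) ≤ 2. The edges 0–7–5–3–6–1–2–4–9–8–0 form a cycle, so G is not a tree and its treewidth is at least 2. Combining the bounds, tw(G) = 2.

Treewidth 2.
Bags: B1 = {0, 5, 7}  B2 = {0, 3, 5}  B3 = {0, 3, 6}  B4 = {0, 1, 6}  B5 = {0, 1, 2}  B6 = {0, 2, 4}  B7 = {0, 4, 9}  B8 = {0, 8, 9}
Tree: B1–B2, B2–B3, B3–B4, B4–B5, B5–B6, B6–B7, B7–B8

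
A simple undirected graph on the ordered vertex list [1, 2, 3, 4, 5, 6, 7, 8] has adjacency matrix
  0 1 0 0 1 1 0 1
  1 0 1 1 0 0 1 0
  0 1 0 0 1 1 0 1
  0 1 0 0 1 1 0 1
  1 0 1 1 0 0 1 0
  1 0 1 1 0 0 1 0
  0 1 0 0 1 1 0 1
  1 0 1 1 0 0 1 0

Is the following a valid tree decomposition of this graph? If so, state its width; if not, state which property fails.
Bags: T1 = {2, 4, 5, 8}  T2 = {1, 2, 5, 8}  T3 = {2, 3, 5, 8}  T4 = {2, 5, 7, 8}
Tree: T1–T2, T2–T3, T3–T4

A tree decomposition must satisfy three properties: every vertex lies in some bag; for every edge, both endpoints lie together in some bag; and for every vertex, the bags containing it form a connected subtree. Here vertex 6 appears in no bag, so the decomposition is invalid.

No — vertex 6 appears in no bag.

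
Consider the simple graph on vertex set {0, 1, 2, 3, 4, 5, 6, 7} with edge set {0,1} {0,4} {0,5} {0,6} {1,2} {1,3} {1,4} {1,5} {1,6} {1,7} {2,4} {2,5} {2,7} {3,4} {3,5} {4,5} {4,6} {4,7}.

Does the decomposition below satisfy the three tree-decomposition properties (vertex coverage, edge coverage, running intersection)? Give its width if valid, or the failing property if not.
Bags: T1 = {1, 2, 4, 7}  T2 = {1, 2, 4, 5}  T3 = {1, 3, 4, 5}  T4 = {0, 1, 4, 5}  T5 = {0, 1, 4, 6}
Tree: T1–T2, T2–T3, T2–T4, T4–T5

Yes; width 3.

Every vertex of G appears in some bag (union = {0, 1, 2, 3, 4, 5, 6, 7}); every edge is covered by a bag; and for each vertex v the set of bags containing v is connected in the bag tree. The decomposition is therefore valid. The largest bag has 4 vertices, so the width is 3.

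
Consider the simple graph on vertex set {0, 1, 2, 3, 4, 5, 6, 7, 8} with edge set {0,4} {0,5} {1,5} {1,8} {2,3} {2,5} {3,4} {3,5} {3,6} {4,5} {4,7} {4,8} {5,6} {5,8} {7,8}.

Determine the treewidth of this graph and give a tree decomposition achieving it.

Treewidth 2.
One such decomposition:
Bags: B1 = {4, 5, 8}  B2 = {1, 5, 8}  B3 = {3, 4, 5}  B4 = {4, 7, 8}  B5 = {3, 5, 6}  B6 = {2, 3, 5}  B7 = {0, 4, 5}
Tree: B1–B2, B1–B3, B1–B4, B3–B5, B5–B6, B3–B7

Every bag has size at most 3, so the width is 3 − 1 = 2 and tw(G) ≤ 2. Conversely, {0, 4, 5} is a clique of size 3, and the vertices of any clique must share a bag in every tree decomposition; so some bag has ≥ 3 vertices and tw(G) ≥ 2. Hence tw(G) = 2 exactly.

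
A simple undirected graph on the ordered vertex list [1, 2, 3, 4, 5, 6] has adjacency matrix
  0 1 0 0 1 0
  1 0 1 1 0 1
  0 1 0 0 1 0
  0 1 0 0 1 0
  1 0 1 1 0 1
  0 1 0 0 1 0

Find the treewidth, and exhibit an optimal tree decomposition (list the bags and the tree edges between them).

Every bag has size at most 3, so the width is 3 − 1 = 2 and tw(G) ≤ 2. Since 6–2–4–5–6 is a cycle in G, G is not acyclic. Forests are exactly the graphs of treewidth ≤ 1, so tw(G) ≥ 2. Therefore the treewidth is 2.

Treewidth 2.
One optimal decomposition is:
Bags: B1 = {2, 5, 6}  B2 = {2, 4, 5}  B3 = {2, 3, 5}  B4 = {1, 2, 5}
Tree: B1–B2, B2–B3, B3–B4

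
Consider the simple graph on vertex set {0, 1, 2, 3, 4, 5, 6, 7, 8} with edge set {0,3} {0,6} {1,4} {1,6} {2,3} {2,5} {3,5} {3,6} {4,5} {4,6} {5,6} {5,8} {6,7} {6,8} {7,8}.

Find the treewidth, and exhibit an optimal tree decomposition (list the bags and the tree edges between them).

Treewidth 2.
One such decomposition:
Bags: B1 = {5, 6, 8}  B2 = {3, 5, 6}  B3 = {4, 5, 6}  B4 = {6, 7, 8}  B5 = {1, 4, 6}  B6 = {2, 3, 5}  B7 = {0, 3, 6}
Tree: B1–B2, B1–B3, B1–B4, B3–B5, B2–B6, B2–B7

The largest bag has 3 vertices, giving width 2; this decomposition certifies tw(G) ≤ 2. For the lower bound, the 3 vertices {2, 3, 5} are pairwise adjacent, and any tree decomposition puts a clique entirely inside one bag — forcing width ≥ 2. Combining the bounds, tw(G) = 2.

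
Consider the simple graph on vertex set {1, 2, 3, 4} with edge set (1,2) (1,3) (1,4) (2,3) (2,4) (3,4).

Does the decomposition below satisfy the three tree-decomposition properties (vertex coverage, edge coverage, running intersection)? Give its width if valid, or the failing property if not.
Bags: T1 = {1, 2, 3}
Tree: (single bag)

A tree decomposition must satisfy three properties: every vertex lies in some bag; for every edge, both endpoints lie together in some bag; and for every vertex, the bags containing it form a connected subtree. Here vertex 4 appears in no bag, so the decomposition is invalid.

No — vertex 4 appears in no bag.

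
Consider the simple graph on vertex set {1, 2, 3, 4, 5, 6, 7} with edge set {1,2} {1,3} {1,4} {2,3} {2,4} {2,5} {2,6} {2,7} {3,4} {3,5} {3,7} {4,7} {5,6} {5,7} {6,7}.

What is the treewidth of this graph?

A width-3 tree decomposition is:
Bags: B1 = {2, 3, 5, 7}  B2 = {2, 5, 6, 7}  B3 = {2, 3, 4, 7}  B4 = {1, 2, 3, 4}
Tree: B1–B2, B1–B3, B3–B4
Each bag holds 4 vertices, so the decomposition has width 3, which upper-bounds the treewidth. For the lower bound, the 4 vertices {1, 2, 3, 4} are pairwise adjacent, and any tree decomposition puts a clique entirely inside one bag — forcing width ≥ 3. Combining the bounds, tw(G) = 3.

3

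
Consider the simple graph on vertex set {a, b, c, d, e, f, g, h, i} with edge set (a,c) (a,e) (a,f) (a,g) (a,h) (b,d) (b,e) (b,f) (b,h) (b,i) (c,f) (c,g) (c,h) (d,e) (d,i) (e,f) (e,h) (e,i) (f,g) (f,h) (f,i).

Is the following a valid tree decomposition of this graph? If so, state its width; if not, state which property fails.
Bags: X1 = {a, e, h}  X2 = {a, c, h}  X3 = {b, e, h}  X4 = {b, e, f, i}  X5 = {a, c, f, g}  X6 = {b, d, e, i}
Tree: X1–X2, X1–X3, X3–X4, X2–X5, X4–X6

A tree decomposition must satisfy three properties: every vertex lies in some bag; for every edge, both endpoints lie together in some bag; and for every vertex, the bags containing it form a connected subtree. Here edge (f,h) lies in no bag, so the decomposition is invalid.

No — edge (f,h) lies in no bag.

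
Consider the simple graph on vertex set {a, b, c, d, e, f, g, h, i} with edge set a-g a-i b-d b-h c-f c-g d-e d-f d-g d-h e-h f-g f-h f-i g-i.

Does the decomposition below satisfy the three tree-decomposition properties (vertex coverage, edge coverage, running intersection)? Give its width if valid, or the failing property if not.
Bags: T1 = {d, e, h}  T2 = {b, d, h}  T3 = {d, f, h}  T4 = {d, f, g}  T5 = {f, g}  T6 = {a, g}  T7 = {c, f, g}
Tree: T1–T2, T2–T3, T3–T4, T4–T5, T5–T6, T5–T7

No — vertex i appears in no bag.

A tree decomposition must satisfy three properties: every vertex lies in some bag; for every edge, both endpoints lie together in some bag; and for every vertex, the bags containing it form a connected subtree. Here vertex i appears in no bag, so the decomposition is invalid.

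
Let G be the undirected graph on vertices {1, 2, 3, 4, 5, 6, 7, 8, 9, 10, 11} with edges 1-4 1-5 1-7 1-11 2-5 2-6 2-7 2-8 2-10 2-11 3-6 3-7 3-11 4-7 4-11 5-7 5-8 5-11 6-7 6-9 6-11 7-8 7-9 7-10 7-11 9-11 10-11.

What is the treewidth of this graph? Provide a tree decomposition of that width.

The largest bag has 4 vertices, giving width 3; this decomposition certifies tw(G) ≤ 3. On the other hand G contains the 4-clique {2, 5, 7, 8}. A clique must lie in a single bag of any decomposition, so no decomposition can have width below 3. Combining the bounds, tw(G) = 3.

Treewidth 3.
Bags: B1 = {6, 7, 9, 11}  B2 = {2, 6, 7, 11}  B3 = {2, 5, 7, 11}  B4 = {2, 5, 7, 8}  B5 = {1, 5, 7, 11}  B6 = {2, 7, 10, 11}  B7 = {3, 6, 7, 11}  B8 = {1, 4, 7, 11}
Tree: B1–B2, B2–B3, B3–B4, B3–B5, B2–B6, B2–B7, B5–B8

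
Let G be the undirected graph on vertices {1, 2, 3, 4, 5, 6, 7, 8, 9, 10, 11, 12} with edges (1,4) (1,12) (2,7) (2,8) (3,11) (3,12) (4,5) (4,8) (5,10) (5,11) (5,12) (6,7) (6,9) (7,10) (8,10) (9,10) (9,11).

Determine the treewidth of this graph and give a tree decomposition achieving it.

Treewidth 3.
One optimal decomposition is:
Bags: B1 = {2, 6, 7, 9}  B2 = {2, 7, 9, 10}  B3 = {2, 8, 9, 10}  B4 = {8, 9, 10, 11}  B5 = {5, 8, 10, 11}  B6 = {4, 5, 8, 11}  B7 = {3, 4, 5, 11}  B8 = {3, 4, 5, 12}  B9 = {1, 3, 4, 12}
Tree: B1–B2, B2–B3, B3–B4, B4–B5, B5–B6, B6–B7, B7–B8, B8–B9

Each bag holds 4 vertices, so the decomposition has width 3, which upper-bounds the treewidth. For the lower bound: the 4 vertex sets {2,6,7}, {9}, {10}, {4,5,8,11} are disjoint, each induces a connected subgraph, and every pair is joined by at least one edge of G. Contracting each set to a single vertex therefore yields K_{4} as a minor, and since treewidth is minor-monotone, tw(G) ≥ tw(K_{4}) = 3. Therefore the treewidth is 3.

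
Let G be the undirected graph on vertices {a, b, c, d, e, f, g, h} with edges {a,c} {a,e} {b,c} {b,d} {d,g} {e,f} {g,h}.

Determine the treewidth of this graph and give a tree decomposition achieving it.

Treewidth 1.
One optimal decomposition is:
Bags: B1 = {e, f}  B2 = {a, e}  B3 = {a, c}  B4 = {b, c}  B5 = {b, d}  B6 = {d, g}  B7 = {g, h}
Tree: B1–B2, B2–B3, B3–B4, B4–B5, B5–B6, B6–B7

Every bag has size at most 2, so the width is 2 − 1 = 1 and tw(G) ≤ 1. Any graph with an edge has treewidth ≥ 1, and G has the edge f–e. Therefore the treewidth is 1.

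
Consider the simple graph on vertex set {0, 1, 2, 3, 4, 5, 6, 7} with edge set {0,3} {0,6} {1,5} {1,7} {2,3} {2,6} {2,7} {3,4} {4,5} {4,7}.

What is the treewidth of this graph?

2

A width-2 tree decomposition is:
Bags: B1 = {0, 2, 6}  B2 = {0, 2, 3}  B3 = {2, 3, 7}  B4 = {3, 4, 7}  B5 = {1, 4, 7}  B6 = {1, 4, 5}
Tree: B1–B2, B2–B3, B3–B4, B4–B5, B5–B6
Every bag has size at most 3, so the width is 3 − 1 = 2 and tw(G) ≤ 2. Since 6–0–3–2–6 is a cycle in G, G is not acyclic. Forests are exactly the graphs of treewidth ≤ 1, so tw(G) ≥ 2. The upper and lower bounds meet at 2, so that is the treewidth.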